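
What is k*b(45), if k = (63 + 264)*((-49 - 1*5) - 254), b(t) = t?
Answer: -4532220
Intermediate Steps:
k = -100716 (k = 327*((-49 - 5) - 254) = 327*(-54 - 254) = 327*(-308) = -100716)
k*b(45) = -100716*45 = -4532220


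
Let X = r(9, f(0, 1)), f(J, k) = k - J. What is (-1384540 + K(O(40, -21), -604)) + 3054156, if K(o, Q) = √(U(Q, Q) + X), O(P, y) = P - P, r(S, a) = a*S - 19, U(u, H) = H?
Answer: 1669616 + I*√614 ≈ 1.6696e+6 + 24.779*I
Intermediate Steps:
r(S, a) = -19 + S*a (r(S, a) = S*a - 19 = -19 + S*a)
O(P, y) = 0
X = -10 (X = -19 + 9*(1 - 1*0) = -19 + 9*(1 + 0) = -19 + 9*1 = -19 + 9 = -10)
K(o, Q) = √(-10 + Q) (K(o, Q) = √(Q - 10) = √(-10 + Q))
(-1384540 + K(O(40, -21), -604)) + 3054156 = (-1384540 + √(-10 - 604)) + 3054156 = (-1384540 + √(-614)) + 3054156 = (-1384540 + I*√614) + 3054156 = 1669616 + I*√614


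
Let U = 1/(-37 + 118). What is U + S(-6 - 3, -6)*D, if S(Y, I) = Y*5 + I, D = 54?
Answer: -223073/81 ≈ -2754.0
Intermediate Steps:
S(Y, I) = I + 5*Y (S(Y, I) = 5*Y + I = I + 5*Y)
U = 1/81 ≈ 0.012346
U + S(-6 - 3, -6)*D = 1/81 + (-6 + 5*(-6 - 3))*54 = 1/81 + (-6 + 5*(-9))*54 = 1/81 + (-6 - 45)*54 = 1/81 - 51*54 = 1/81 - 2754 = -223073/81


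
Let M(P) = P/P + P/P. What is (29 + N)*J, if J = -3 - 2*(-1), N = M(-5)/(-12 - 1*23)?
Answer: -1013/35 ≈ -28.943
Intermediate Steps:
M(P) = 2 (M(P) = 1 + 1 = 2)
N = -2/35 (N = 2/(-12 - 1*23) = 2/(-12 - 23) = 2/(-35) = 2*(-1/35) = -2/35 ≈ -0.057143)
J = -1 (J = -3 + 2 = -1)
(29 + N)*J = (29 - 2/35)*(-1) = (1013/35)*(-1) = -1013/35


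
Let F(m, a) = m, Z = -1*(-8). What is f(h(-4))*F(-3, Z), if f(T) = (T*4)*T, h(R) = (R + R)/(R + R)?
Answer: -12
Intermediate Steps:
Z = 8
h(R) = 1 (h(R) = (2*R)/((2*R)) = (2*R)*(1/(2*R)) = 1)
f(T) = 4*T² (f(T) = (4*T)*T = 4*T²)
f(h(-4))*F(-3, Z) = (4*1²)*(-3) = (4*1)*(-3) = 4*(-3) = -12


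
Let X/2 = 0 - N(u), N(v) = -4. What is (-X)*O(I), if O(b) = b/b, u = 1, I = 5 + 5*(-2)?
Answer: -8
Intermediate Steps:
I = -5 (I = 5 - 10 = -5)
O(b) = 1
X = 8 (X = 2*(0 - 1*(-4)) = 2*(0 + 4) = 2*4 = 8)
(-X)*O(I) = -1*8*1 = -8*1 = -8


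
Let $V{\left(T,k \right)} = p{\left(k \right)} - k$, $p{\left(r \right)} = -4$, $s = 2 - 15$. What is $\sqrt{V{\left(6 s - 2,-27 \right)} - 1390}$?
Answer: $i \sqrt{1367} \approx 36.973 i$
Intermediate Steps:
$s = -13$ ($s = 2 - 15 = -13$)
$V{\left(T,k \right)} = -4 - k$
$\sqrt{V{\left(6 s - 2,-27 \right)} - 1390} = \sqrt{\left(-4 - -27\right) - 1390} = \sqrt{\left(-4 + 27\right) - 1390} = \sqrt{23 - 1390} = \sqrt{-1367} = i \sqrt{1367}$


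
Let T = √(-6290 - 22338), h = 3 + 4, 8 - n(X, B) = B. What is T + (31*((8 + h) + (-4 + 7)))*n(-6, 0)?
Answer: 4464 + 2*I*√7157 ≈ 4464.0 + 169.2*I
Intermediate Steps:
n(X, B) = 8 - B
h = 7
T = 2*I*√7157 (T = √(-28628) = 2*I*√7157 ≈ 169.2*I)
T + (31*((8 + h) + (-4 + 7)))*n(-6, 0) = 2*I*√7157 + (31*((8 + 7) + (-4 + 7)))*(8 - 1*0) = 2*I*√7157 + (31*(15 + 3))*(8 + 0) = 2*I*√7157 + (31*18)*8 = 2*I*√7157 + 558*8 = 2*I*√7157 + 4464 = 4464 + 2*I*√7157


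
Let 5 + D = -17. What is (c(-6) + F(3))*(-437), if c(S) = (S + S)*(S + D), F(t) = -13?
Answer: -141151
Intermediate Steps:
D = -22 (D = -5 - 17 = -22)
c(S) = 2*S*(-22 + S) (c(S) = (S + S)*(S - 22) = (2*S)*(-22 + S) = 2*S*(-22 + S))
(c(-6) + F(3))*(-437) = (2*(-6)*(-22 - 6) - 13)*(-437) = (2*(-6)*(-28) - 13)*(-437) = (336 - 13)*(-437) = 323*(-437) = -141151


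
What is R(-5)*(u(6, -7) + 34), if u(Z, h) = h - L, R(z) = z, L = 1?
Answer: -130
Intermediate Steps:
u(Z, h) = -1 + h (u(Z, h) = h - 1*1 = h - 1 = -1 + h)
R(-5)*(u(6, -7) + 34) = -5*((-1 - 7) + 34) = -5*(-8 + 34) = -5*26 = -130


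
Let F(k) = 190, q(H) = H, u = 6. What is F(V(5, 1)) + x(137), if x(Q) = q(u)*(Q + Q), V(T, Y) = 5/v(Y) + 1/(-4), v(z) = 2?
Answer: 1834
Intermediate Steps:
V(T, Y) = 9/4 (V(T, Y) = 5/2 + 1/(-4) = 5*(½) + 1*(-¼) = 5/2 - ¼ = 9/4)
x(Q) = 12*Q (x(Q) = 6*(Q + Q) = 6*(2*Q) = 12*Q)
F(V(5, 1)) + x(137) = 190 + 12*137 = 190 + 1644 = 1834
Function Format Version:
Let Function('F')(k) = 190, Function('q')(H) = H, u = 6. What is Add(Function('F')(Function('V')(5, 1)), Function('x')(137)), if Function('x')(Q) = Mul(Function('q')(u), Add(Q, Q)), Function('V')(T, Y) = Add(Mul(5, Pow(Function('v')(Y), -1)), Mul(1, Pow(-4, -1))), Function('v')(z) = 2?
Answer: 1834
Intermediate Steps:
Function('V')(T, Y) = Rational(9, 4) (Function('V')(T, Y) = Add(Mul(5, Pow(2, -1)), Mul(1, Pow(-4, -1))) = Add(Mul(5, Rational(1, 2)), Mul(1, Rational(-1, 4))) = Add(Rational(5, 2), Rational(-1, 4)) = Rational(9, 4))
Function('x')(Q) = Mul(12, Q) (Function('x')(Q) = Mul(6, Add(Q, Q)) = Mul(6, Mul(2, Q)) = Mul(12, Q))
Add(Function('F')(Function('V')(5, 1)), Function('x')(137)) = Add(190, Mul(12, 137)) = Add(190, 1644) = 1834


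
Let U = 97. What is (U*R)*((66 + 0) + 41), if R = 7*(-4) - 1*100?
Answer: -1328512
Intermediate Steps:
R = -128 (R = -28 - 100 = -128)
(U*R)*((66 + 0) + 41) = (97*(-128))*((66 + 0) + 41) = -12416*(66 + 41) = -12416*107 = -1328512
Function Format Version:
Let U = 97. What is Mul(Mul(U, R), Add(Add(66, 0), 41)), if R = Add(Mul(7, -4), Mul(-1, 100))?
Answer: -1328512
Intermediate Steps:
R = -128 (R = Add(-28, -100) = -128)
Mul(Mul(U, R), Add(Add(66, 0), 41)) = Mul(Mul(97, -128), Add(Add(66, 0), 41)) = Mul(-12416, Add(66, 41)) = Mul(-12416, 107) = -1328512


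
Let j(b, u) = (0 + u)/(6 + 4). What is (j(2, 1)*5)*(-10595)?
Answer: -10595/2 ≈ -5297.5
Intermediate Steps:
j(b, u) = u/10
(j(2, 1)*5)*(-10595) = (((1/10)*1)*5)*(-10595) = ((1/10)*5)*(-10595) = (1/2)*(-10595) = -10595/2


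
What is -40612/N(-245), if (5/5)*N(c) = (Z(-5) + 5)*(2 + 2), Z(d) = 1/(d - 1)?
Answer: -60918/29 ≈ -2100.6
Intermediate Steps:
Z(d) = 1/(-1 + d)
N(c) = 58/3 (N(c) = (1/(-1 - 5) + 5)*(2 + 2) = (1/(-6) + 5)*4 = (-1/6 + 5)*4 = (29/6)*4 = 58/3)
-40612/N(-245) = -40612/58/3 = -40612*3/58 = -60918/29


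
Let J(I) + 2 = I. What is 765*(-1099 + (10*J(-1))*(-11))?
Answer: -588285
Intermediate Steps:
J(I) = -2 + I
765*(-1099 + (10*J(-1))*(-11)) = 765*(-1099 + (10*(-2 - 1))*(-11)) = 765*(-1099 + (10*(-3))*(-11)) = 765*(-1099 - 30*(-11)) = 765*(-1099 + 330) = 765*(-769) = -588285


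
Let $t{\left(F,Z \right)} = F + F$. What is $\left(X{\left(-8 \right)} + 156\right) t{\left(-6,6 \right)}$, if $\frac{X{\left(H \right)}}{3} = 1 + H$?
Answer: $-1620$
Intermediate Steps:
$X{\left(H \right)} = 3 + 3 H$ ($X{\left(H \right)} = 3 \left(1 + H\right) = 3 + 3 H$)
$t{\left(F,Z \right)} = 2 F$
$\left(X{\left(-8 \right)} + 156\right) t{\left(-6,6 \right)} = \left(\left(3 + 3 \left(-8\right)\right) + 156\right) 2 \left(-6\right) = \left(\left(3 - 24\right) + 156\right) \left(-12\right) = \left(-21 + 156\right) \left(-12\right) = 135 \left(-12\right) = -1620$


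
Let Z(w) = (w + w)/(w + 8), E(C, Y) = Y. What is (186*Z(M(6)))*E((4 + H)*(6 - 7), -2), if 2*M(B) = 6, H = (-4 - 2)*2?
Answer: -2232/11 ≈ -202.91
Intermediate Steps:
H = -12 (H = -6*2 = -12)
M(B) = 3 (M(B) = (1/2)*6 = 3)
Z(w) = 2*w/(8 + w) (Z(w) = (2*w)/(8 + w) = 2*w/(8 + w))
(186*Z(M(6)))*E((4 + H)*(6 - 7), -2) = (186*(2*3/(8 + 3)))*(-2) = (186*(2*3/11))*(-2) = (186*(2*3*(1/11)))*(-2) = (186*(6/11))*(-2) = (1116/11)*(-2) = -2232/11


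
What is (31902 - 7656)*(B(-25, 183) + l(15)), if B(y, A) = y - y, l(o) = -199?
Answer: -4824954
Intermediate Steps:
B(y, A) = 0
(31902 - 7656)*(B(-25, 183) + l(15)) = (31902 - 7656)*(0 - 199) = 24246*(-199) = -4824954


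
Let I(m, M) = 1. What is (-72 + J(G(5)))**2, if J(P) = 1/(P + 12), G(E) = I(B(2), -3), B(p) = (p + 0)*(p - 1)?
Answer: 874225/169 ≈ 5172.9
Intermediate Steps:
B(p) = p*(-1 + p)
G(E) = 1
J(P) = 1/(12 + P)
(-72 + J(G(5)))**2 = (-72 + 1/(12 + 1))**2 = (-72 + 1/13)**2 = (-935/13)**2 = 874225/169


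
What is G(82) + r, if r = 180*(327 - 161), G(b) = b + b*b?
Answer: 36686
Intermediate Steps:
G(b) = b + b²
r = 29880 (r = 180*166 = 29880)
G(82) + r = 82*(1 + 82) + 29880 = 82*83 + 29880 = 6806 + 29880 = 36686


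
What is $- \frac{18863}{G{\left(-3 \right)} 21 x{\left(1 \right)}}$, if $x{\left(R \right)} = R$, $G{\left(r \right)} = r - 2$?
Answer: $\frac{18863}{105} \approx 179.65$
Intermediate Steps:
$G{\left(r \right)} = -2 + r$
$- \frac{18863}{G{\left(-3 \right)} 21 x{\left(1 \right)}} = - \frac{18863}{\left(-2 - 3\right) 21 \cdot 1} = - \frac{18863}{\left(-5\right) 21 \cdot 1} = - \frac{18863}{\left(-105\right) 1} = - \frac{18863}{-105} = \left(-18863\right) \left(- \frac{1}{105}\right) = \frac{18863}{105}$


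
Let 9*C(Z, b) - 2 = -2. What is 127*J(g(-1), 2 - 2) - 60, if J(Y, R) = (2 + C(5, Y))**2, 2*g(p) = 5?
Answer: 448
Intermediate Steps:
C(Z, b) = 0 (C(Z, b) = 2/9 + (1/9)*(-2) = 2/9 - 2/9 = 0)
g(p) = 5/2 (g(p) = (1/2)*5 = 5/2)
J(Y, R) = 4 (J(Y, R) = (2 + 0)**2 = 2**2 = 4)
127*J(g(-1), 2 - 2) - 60 = 127*4 - 60 = 508 - 60 = 448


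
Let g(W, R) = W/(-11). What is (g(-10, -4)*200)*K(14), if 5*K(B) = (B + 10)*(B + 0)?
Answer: 134400/11 ≈ 12218.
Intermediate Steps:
g(W, R) = -W/11 (g(W, R) = W*(-1/11) = -W/11)
K(B) = B*(10 + B)/5 (K(B) = ((B + 10)*(B + 0))/5 = ((10 + B)*B)/5 = (B*(10 + B))/5 = B*(10 + B)/5)
(g(-10, -4)*200)*K(14) = (-1/11*(-10)*200)*((⅕)*14*(10 + 14)) = ((10/11)*200)*((⅕)*14*24) = (2000/11)*(336/5) = 134400/11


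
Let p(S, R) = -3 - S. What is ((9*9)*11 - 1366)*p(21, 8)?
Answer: 11400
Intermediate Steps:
((9*9)*11 - 1366)*p(21, 8) = ((9*9)*11 - 1366)*(-3 - 1*21) = (81*11 - 1366)*(-3 - 21) = (891 - 1366)*(-24) = -475*(-24) = 11400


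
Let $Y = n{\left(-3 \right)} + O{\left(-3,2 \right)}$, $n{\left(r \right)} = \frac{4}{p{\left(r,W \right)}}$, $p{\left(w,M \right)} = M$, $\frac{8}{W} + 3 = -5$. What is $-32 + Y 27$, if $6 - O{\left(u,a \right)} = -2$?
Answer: $76$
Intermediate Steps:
$W = -1$ ($W = \frac{8}{-3 - 5} = \frac{8}{-8} = 8 \left(- \frac{1}{8}\right) = -1$)
$O{\left(u,a \right)} = 8$ ($O{\left(u,a \right)} = 6 - -2 = 6 + 2 = 8$)
$n{\left(r \right)} = -4$ ($n{\left(r \right)} = \frac{4}{-1} = 4 \left(-1\right) = -4$)
$Y = 4$ ($Y = -4 + 8 = 4$)
$-32 + Y 27 = -32 + 4 \cdot 27 = -32 + 108 = 76$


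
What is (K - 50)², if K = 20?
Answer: 900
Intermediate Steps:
(K - 50)² = (20 - 50)² = (-30)² = 900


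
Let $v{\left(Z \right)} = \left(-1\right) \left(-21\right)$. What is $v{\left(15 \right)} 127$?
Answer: $2667$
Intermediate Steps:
$v{\left(Z \right)} = 21$
$v{\left(15 \right)} 127 = 21 \cdot 127 = 2667$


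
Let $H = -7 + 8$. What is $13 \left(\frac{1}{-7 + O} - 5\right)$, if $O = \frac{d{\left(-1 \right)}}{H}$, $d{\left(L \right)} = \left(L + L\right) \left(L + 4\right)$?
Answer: $-66$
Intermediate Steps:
$H = 1$
$d{\left(L \right)} = 2 L \left(4 + L\right)$
$O = -6$ ($O = \frac{2 \left(-1\right) \left(4 - 1\right)}{1} = 2 \left(-1\right) 3 \cdot 1 = \left(-6\right) 1 = -6$)
$13 \left(\frac{1}{-7 + O} - 5\right) = 13 \left(\frac{1}{-7 - 6} - 5\right) = 13 \left(\frac{1}{-13} - 5\right) = 13 \left(- \frac{1}{13} - 5\right) = 13 \left(- \frac{66}{13}\right) = -66$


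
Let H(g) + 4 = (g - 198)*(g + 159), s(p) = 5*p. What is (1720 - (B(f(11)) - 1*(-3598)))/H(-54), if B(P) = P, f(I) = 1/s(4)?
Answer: 37561/529280 ≈ 0.070966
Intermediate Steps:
f(I) = 1/20 (f(I) = 1/(5*4) = 1/20)
H(g) = -4 + (-198 + g)*(159 + g) (H(g) = -4 + (g - 198)*(g + 159) = -4 + (-198 + g)*(159 + g))
(1720 - (B(f(11)) - 1*(-3598)))/H(-54) = (1720 - (1/20 - 1*(-3598)))/(-31486 + (-54)² - 39*(-54)) = (1720 - (1/20 + 3598))/(-31486 + 2916 + 2106) = (1720 - 1*71961/20)/(-26464) = (1720 - 71961/20)*(-1/26464) = -37561/20*(-1/26464) = 37561/529280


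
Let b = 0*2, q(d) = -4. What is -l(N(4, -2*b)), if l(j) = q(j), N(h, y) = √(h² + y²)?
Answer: 4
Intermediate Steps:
b = 0
l(j) = -4
-l(N(4, -2*b)) = -1*(-4) = 4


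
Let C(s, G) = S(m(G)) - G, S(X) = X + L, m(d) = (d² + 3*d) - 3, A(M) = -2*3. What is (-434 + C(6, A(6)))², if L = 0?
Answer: 170569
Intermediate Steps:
A(M) = -6
m(d) = -3 + d² + 3*d
S(X) = X (S(X) = X + 0 = X)
C(s, G) = -3 + G² + 2*G (C(s, G) = (-3 + G² + 3*G) - G = -3 + G² + 2*G)
(-434 + C(6, A(6)))² = (-434 + (-3 + (-6)² + 2*(-6)))² = (-434 + (-3 + 36 - 12))² = (-434 + 21)² = (-413)² = 170569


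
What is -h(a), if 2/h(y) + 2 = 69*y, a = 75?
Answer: -2/5173 ≈ -0.00038662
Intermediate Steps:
h(y) = 2/(-2 + 69*y)
-h(a) = -2/(-2 + 69*75) = -2/(-2 + 5175) = -2/5173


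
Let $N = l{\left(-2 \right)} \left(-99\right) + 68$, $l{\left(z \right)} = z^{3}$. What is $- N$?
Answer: $-860$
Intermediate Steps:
$N = 860$ ($N = \left(-2\right)^{3} \left(-99\right) + 68 = \left(-8\right) \left(-99\right) + 68 = 792 + 68 = 860$)
$- N = \left(-1\right) 860 = -860$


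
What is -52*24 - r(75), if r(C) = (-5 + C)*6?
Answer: -1668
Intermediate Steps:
r(C) = -30 + 6*C
-52*24 - r(75) = -52*24 - (-30 + 6*75) = -1248 - (-30 + 450) = -1248 - 1*420 = -1248 - 420 = -1668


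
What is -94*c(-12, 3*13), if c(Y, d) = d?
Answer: -3666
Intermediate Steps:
-94*c(-12, 3*13) = -282*13 = -94*39 = -3666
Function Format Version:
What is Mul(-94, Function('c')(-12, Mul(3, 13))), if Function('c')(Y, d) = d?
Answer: -3666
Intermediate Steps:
Mul(-94, Function('c')(-12, Mul(3, 13))) = Mul(-94, Mul(3, 13)) = Mul(-94, 39) = -3666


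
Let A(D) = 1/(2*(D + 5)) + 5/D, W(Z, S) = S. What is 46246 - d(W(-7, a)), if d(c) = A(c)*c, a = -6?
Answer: 46238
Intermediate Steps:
A(D) = 1/(10 + 2*D) + 5/D (A(D) = 1/(2*(5 + D)) + 5/D = 1/(10 + 2*D) + 5/D)
d(c) = (50 + 11*c)/(2*(5 + c)) (d(c) = ((50 + 11*c)/(2*c*(5 + c)))*c = (50 + 11*c)/(2*(5 + c)))
46246 - d(W(-7, a)) = 46246 - (50 + 11*(-6))/(2*(5 - 6)) = 46246 - (50 - 66)/(2*(-1)) = 46246 - (-1)*(-16)/2 = 46246 - 1*8 = 46246 - 8 = 46238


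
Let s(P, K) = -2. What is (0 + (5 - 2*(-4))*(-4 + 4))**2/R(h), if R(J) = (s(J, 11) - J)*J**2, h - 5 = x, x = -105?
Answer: 0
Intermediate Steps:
h = -100 (h = 5 - 105 = -100)
R(J) = J**2*(-2 - J) (R(J) = (-2 - J)*J**2 = J**2*(-2 - J))
(0 + (5 - 2*(-4))*(-4 + 4))**2/R(h) = (0 + (5 - 2*(-4))*(-4 + 4))**2/(((-100)**2*(-2 - 1*(-100)))) = (0 + (5 + 8)*0)**2/((10000*(-2 + 100))) = (0 + 13*0)**2/((10000*98)) = (0 + 0)**2/980000 = 0**2*(1/980000) = 0*(1/980000) = 0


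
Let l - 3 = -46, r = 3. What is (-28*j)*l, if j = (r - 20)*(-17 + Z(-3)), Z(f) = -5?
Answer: 450296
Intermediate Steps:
j = 374 (j = (3 - 20)*(-17 - 5) = -17*(-22) = 374)
l = -43 (l = 3 - 46 = -43)
(-28*j)*l = -28*374*(-43) = -10472*(-43) = 450296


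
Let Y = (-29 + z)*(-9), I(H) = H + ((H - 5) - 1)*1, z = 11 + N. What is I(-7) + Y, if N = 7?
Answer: 79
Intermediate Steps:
z = 18 (z = 11 + 7 = 18)
I(H) = -6 + 2*H (I(H) = H + ((-5 + H) - 1)*1 = H + (-6 + H)*1 = H + (-6 + H) = -6 + 2*H)
Y = 99 (Y = (-29 + 18)*(-9) = -11*(-9) = 99)
I(-7) + Y = (-6 + 2*(-7)) + 99 = (-6 - 14) + 99 = -20 + 99 = 79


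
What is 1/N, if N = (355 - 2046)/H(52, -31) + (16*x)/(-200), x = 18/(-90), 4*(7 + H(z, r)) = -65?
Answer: 11625/845686 ≈ 0.013746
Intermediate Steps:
H(z, r) = -93/4 (H(z, r) = -7 + (¼)*(-65) = -7 - 65/4 = -93/4)
x = -⅕ (x = 18*(-1/90) = -⅕ ≈ -0.20000)
N = 845686/11625 (N = (355 - 2046)/(-93/4) + (16*(-⅕))/(-200) = -1691*(-4/93) - 16/5*(-1/200) = 6764/93 + 2/125 = 845686/11625 ≈ 72.747)
1/N = 1/(845686/11625) = 11625/845686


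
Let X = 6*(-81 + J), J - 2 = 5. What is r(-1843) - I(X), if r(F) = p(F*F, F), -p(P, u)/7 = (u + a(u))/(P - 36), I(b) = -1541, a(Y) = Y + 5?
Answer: 5234206400/3396613 ≈ 1541.0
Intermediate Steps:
J = 7 (J = 2 + 5 = 7)
a(Y) = 5 + Y
X = -444 (X = 6*(-81 + 7) = 6*(-74) = -444)
p(P, u) = -7*(5 + 2*u)/(-36 + P) (p(P, u) = -7*(u + (5 + u))/(P - 36) = -7*(5 + 2*u)/(-36 + P))
r(F) = 7*(-5 - 2*F)/(-36 + F²) (r(F) = 7*(-5 - 2*F)/(-36 + F*F) = 7*(-5 - 2*F)/(-36 + F²))
r(-1843) - I(X) = 7*(-5 - 2*(-1843))/(-36 + (-1843)²) - 1*(-1541) = 7*(-5 + 3686)/(-36 + 3396649) + 1541 = 7*3681/3396613 + 1541 = 7*(1/3396613)*3681 + 1541 = 25767/3396613 + 1541 = 5234206400/3396613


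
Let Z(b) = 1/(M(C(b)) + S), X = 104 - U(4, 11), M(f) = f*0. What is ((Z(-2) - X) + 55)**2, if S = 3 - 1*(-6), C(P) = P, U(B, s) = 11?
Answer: 116281/81 ≈ 1435.6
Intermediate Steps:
M(f) = 0
S = 9 (S = 3 + 6 = 9)
X = 93 (X = 104 - 1*11 = 104 - 11 = 93)
Z(b) = 1/9 (Z(b) = 1/(0 + 9) = 1/9)
((Z(-2) - X) + 55)**2 = ((1/9 - 1*93) + 55)**2 = ((1/9 - 93) + 55)**2 = (-836/9 + 55)**2 = (-341/9)**2 = 116281/81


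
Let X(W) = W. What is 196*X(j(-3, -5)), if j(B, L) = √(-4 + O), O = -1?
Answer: 196*I*√5 ≈ 438.27*I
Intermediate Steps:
j(B, L) = I*√5 (j(B, L) = √(-4 - 1) = √(-5) = I*√5)
196*X(j(-3, -5)) = 196*(I*√5) = 196*I*√5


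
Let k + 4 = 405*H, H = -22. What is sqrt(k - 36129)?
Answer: I*sqrt(45043) ≈ 212.23*I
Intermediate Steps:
k = -8914 (k = -4 + 405*(-22) = -4 - 8910 = -8914)
sqrt(k - 36129) = sqrt(-8914 - 36129) = sqrt(-45043) = I*sqrt(45043)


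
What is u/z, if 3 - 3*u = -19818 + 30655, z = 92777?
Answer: -10834/278331 ≈ -0.038925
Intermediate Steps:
u = -10834/3 (u = 1 - (-19818 + 30655)/3 = 1 - 1/3*10837 = 1 - 10837/3 = -10834/3 ≈ -3611.3)
u/z = -10834/3/92777 = -10834/3*1/92777 = -10834/278331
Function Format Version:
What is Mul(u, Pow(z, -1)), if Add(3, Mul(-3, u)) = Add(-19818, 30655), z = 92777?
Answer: Rational(-10834, 278331) ≈ -0.038925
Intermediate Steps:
u = Rational(-10834, 3) (u = Add(1, Mul(Rational(-1, 3), Add(-19818, 30655))) = Add(1, Mul(Rational(-1, 3), 10837)) = Add(1, Rational(-10837, 3)) = Rational(-10834, 3) ≈ -3611.3)
Mul(u, Pow(z, -1)) = Mul(Rational(-10834, 3), Pow(92777, -1)) = Mul(Rational(-10834, 3), Rational(1, 92777)) = Rational(-10834, 278331)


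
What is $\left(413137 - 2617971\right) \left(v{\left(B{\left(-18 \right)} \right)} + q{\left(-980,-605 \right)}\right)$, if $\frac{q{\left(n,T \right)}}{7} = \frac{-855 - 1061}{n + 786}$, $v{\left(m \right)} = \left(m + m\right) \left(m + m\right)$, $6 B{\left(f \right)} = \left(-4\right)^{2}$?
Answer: $- \frac{187820989124}{873} \approx -2.1514 \cdot 10^{8}$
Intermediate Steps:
$B{\left(f \right)} = \frac{8}{3}$ ($B{\left(f \right)} = \frac{\left(-4\right)^{2}}{6} = \frac{1}{6} \cdot 16 = \frac{8}{3}$)
$v{\left(m \right)} = 4 m^{2}$ ($v{\left(m \right)} = 2 m 2 m = 4 m^{2}$)
$q{\left(n,T \right)} = - \frac{13412}{786 + n}$ ($q{\left(n,T \right)} = 7 \frac{-855 - 1061}{n + 786} = 7 \left(- \frac{1916}{786 + n}\right) = - \frac{13412}{786 + n}$)
$\left(413137 - 2617971\right) \left(v{\left(B{\left(-18 \right)} \right)} + q{\left(-980,-605 \right)}\right) = \left(413137 - 2617971\right) \left(4 \left(\frac{8}{3}\right)^{2} - \frac{13412}{786 - 980}\right) = - 2204834 \left(4 \cdot \frac{64}{9} - \frac{13412}{-194}\right) = - 2204834 \left(\frac{256}{9} - - \frac{6706}{97}\right) = - 2204834 \left(\frac{256}{9} + \frac{6706}{97}\right) = \left(-2204834\right) \frac{85186}{873} = - \frac{187820989124}{873}$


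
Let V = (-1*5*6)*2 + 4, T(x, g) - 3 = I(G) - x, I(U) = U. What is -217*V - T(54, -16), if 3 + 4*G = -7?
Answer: 24411/2 ≈ 12206.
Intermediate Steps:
G = -5/2 (G = -¾ + (¼)*(-7) = -¾ - 7/4 = -5/2 ≈ -2.5000)
T(x, g) = ½ - x (T(x, g) = 3 + (-5/2 - x) = ½ - x)
V = -56 (V = -5*6*2 + 4 = -30*2 + 4 = -60 + 4 = -56)
-217*V - T(54, -16) = -217*(-56) - (½ - 1*54) = 12152 - (½ - 54) = 12152 - 1*(-107/2) = 12152 + 107/2 = 24411/2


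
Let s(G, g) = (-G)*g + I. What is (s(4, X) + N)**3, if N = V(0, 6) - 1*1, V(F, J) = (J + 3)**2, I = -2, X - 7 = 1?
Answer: 97336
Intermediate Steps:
X = 8 (X = 7 + 1 = 8)
V(F, J) = (3 + J)**2
N = 80 (N = (3 + 6)**2 - 1*1 = 9**2 - 1 = 81 - 1 = 80)
s(G, g) = -2 - G*g (s(G, g) = (-G)*g - 2 = -G*g - 2 = -2 - G*g)
(s(4, X) + N)**3 = ((-2 - 1*4*8) + 80)**3 = ((-2 - 32) + 80)**3 = (-34 + 80)**3 = 46**3 = 97336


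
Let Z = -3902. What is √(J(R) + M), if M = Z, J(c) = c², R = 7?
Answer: I*√3853 ≈ 62.073*I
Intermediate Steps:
M = -3902
√(J(R) + M) = √(7² - 3902) = √(49 - 3902) = √(-3853) = I*√3853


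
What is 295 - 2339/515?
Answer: 149586/515 ≈ 290.46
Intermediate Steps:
295 - 2339/515 = 149586/515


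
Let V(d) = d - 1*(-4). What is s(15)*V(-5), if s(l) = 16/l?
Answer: -16/15 ≈ -1.0667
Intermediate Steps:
V(d) = 4 + d (V(d) = d + 4 = 4 + d)
s(15)*V(-5) = (16/15)*(4 - 5) = (16*(1/15))*(-1) = (16/15)*(-1) = -16/15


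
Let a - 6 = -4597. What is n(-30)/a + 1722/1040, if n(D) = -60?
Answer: 3984051/2387320 ≈ 1.6688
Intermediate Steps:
a = -4591 (a = 6 - 4597 = -4591)
n(-30)/a + 1722/1040 = -60/(-4591) + 1722/1040 = -60*(-1/4591) + 1722*(1/1040) = 60/4591 + 861/520 = 3984051/2387320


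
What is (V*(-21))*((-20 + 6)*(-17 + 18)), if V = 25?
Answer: 7350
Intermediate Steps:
(V*(-21))*((-20 + 6)*(-17 + 18)) = (25*(-21))*((-20 + 6)*(-17 + 18)) = -(-7350) = -525*(-14) = 7350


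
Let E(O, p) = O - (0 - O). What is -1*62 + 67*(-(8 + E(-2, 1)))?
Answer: -330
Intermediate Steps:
E(O, p) = 2*O (E(O, p) = O - (-1)*O = O + O = 2*O)
-1*62 + 67*(-(8 + E(-2, 1))) = -1*62 + 67*(-(8 + 2*(-2))) = -62 + 67*(-(8 - 4)) = -62 + 67*(-1*4) = -62 + 67*(-4) = -62 - 268 = -330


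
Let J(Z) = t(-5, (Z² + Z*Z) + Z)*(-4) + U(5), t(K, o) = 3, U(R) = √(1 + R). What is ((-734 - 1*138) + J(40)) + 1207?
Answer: 323 + √6 ≈ 325.45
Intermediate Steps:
J(Z) = -12 + √6 (J(Z) = 3*(-4) + √(1 + 5) = -12 + √6)
((-734 - 1*138) + J(40)) + 1207 = ((-734 - 1*138) + (-12 + √6)) + 1207 = ((-734 - 138) + (-12 + √6)) + 1207 = (-872 + (-12 + √6)) + 1207 = (-884 + √6) + 1207 = 323 + √6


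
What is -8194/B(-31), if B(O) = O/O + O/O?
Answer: -4097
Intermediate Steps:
B(O) = 2 (B(O) = 1 + 1 = 2)
-8194/B(-31) = -8194/2 = -8194*½ = -4097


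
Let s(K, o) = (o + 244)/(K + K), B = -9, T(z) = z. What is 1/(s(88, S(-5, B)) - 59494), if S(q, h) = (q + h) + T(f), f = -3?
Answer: -176/10470717 ≈ -1.6809e-5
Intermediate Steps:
S(q, h) = -3 + h + q (S(q, h) = (q + h) - 3 = (h + q) - 3 = -3 + h + q)
s(K, o) = (244 + o)/(2*K) (s(K, o) = (244 + o)/((2*K)) = (244 + o)*(1/(2*K)) = (244 + o)/(2*K))
1/(s(88, S(-5, B)) - 59494) = 1/((½)*(244 + (-3 - 9 - 5))/88 - 59494) = 1/((½)*(1/88)*(244 - 17) - 59494) = 1/((½)*(1/88)*227 - 59494) = 1/(227/176 - 59494) = 1/(-10470717/176) = -176/10470717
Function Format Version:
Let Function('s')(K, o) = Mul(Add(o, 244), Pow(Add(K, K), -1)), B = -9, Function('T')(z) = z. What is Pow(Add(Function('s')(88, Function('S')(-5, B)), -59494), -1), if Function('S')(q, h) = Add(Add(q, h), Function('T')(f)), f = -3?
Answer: Rational(-176, 10470717) ≈ -1.6809e-5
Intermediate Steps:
Function('S')(q, h) = Add(-3, h, q) (Function('S')(q, h) = Add(Add(q, h), -3) = Add(Add(h, q), -3) = Add(-3, h, q))
Function('s')(K, o) = Mul(Rational(1, 2), Pow(K, -1), Add(244, o)) (Function('s')(K, o) = Mul(Add(244, o), Pow(Mul(2, K), -1)) = Mul(Add(244, o), Mul(Rational(1, 2), Pow(K, -1))) = Mul(Rational(1, 2), Pow(K, -1), Add(244, o)))
Pow(Add(Function('s')(88, Function('S')(-5, B)), -59494), -1) = Pow(Add(Mul(Rational(1, 2), Pow(88, -1), Add(244, Add(-3, -9, -5))), -59494), -1) = Pow(Add(Mul(Rational(1, 2), Rational(1, 88), Add(244, -17)), -59494), -1) = Pow(Add(Mul(Rational(1, 2), Rational(1, 88), 227), -59494), -1) = Pow(Add(Rational(227, 176), -59494), -1) = Pow(Rational(-10470717, 176), -1) = Rational(-176, 10470717)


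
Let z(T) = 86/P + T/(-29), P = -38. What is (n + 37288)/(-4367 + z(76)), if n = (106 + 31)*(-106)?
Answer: -6272033/1204454 ≈ -5.2074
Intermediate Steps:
z(T) = -43/19 - T/29 (z(T) = 86/(-38) + T/(-29) = 86*(-1/38) + T*(-1/29) = -43/19 - T/29)
n = -14522 (n = 137*(-106) = -14522)
(n + 37288)/(-4367 + z(76)) = (-14522 + 37288)/(-4367 + (-43/19 - 1/29*76)) = 22766/(-4367 + (-43/19 - 76/29)) = 22766/(-4367 - 2691/551) = 22766/(-2408908/551) = 22766*(-551/2408908) = -6272033/1204454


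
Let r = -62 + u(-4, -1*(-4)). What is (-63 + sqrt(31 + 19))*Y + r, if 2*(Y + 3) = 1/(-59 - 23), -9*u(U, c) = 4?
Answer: 187363/1476 - 2465*sqrt(2)/164 ≈ 105.68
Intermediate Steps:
u(U, c) = -4/9 (u(U, c) = -1/9*4 = -4/9)
Y = -493/164 (Y = -3 + 1/(2*(-59 - 23)) = -3 + (1/2)/(-82) = -3 + (1/2)*(-1/82) = -3 - 1/164 = -493/164 ≈ -3.0061)
r = -562/9 (r = -62 - 4/9 = -562/9 ≈ -62.444)
(-63 + sqrt(31 + 19))*Y + r = (-63 + sqrt(31 + 19))*(-493/164) - 562/9 = (-63 + sqrt(50))*(-493/164) - 562/9 = (-63 + 5*sqrt(2))*(-493/164) - 562/9 = (31059/164 - 2465*sqrt(2)/164) - 562/9 = 187363/1476 - 2465*sqrt(2)/164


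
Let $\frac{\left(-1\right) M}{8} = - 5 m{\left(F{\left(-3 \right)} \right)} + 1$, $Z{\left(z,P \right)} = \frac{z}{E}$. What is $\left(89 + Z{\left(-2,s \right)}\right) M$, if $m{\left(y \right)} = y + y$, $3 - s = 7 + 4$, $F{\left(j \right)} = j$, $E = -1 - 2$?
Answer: $- \frac{66712}{3} \approx -22237.0$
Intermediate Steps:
$E = -3$ ($E = -1 - 2 = -3$)
$s = -8$ ($s = 3 - \left(7 + 4\right) = 3 - 11 = -8$)
$m{\left(y \right)} = 2 y$
$Z{\left(z,P \right)} = - \frac{z}{3}$ ($Z{\left(z,P \right)} = \frac{z}{-3} = z \left(- \frac{1}{3}\right) = - \frac{z}{3}$)
$M = -248$ ($M = - 8 \left(- 5 \cdot 2 \left(-3\right) + 1\right) = - 8 \left(\left(-5\right) \left(-6\right) + 1\right) = - 8 \left(30 + 1\right) = \left(-8\right) 31 = -248$)
$\left(89 + Z{\left(-2,s \right)}\right) M = \left(89 - - \frac{2}{3}\right) \left(-248\right) = \left(89 + \frac{2}{3}\right) \left(-248\right) = \frac{269}{3} \left(-248\right) = - \frac{66712}{3}$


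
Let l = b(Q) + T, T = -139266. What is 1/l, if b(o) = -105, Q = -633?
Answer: -1/139371 ≈ -7.1751e-6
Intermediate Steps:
l = -139371 (l = -105 - 139266 = -139371)
1/l = 1/(-139371) = -1/139371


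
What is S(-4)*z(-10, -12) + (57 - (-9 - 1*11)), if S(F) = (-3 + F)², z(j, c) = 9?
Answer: 518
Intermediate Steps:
S(-4)*z(-10, -12) + (57 - (-9 - 1*11)) = (-3 - 4)²*9 + (57 - (-9 - 1*11)) = (-7)²*9 + (57 - (-9 - 11)) = 49*9 + (57 - 1*(-20)) = 441 + (57 + 20) = 441 + 77 = 518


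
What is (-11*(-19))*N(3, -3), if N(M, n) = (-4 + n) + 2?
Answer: -1045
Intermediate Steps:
N(M, n) = -2 + n
(-11*(-19))*N(3, -3) = (-11*(-19))*(-2 - 3) = 209*(-5) = -1045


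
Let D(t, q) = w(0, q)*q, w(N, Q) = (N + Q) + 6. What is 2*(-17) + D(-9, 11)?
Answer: 153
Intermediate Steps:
w(N, Q) = 6 + N + Q
D(t, q) = q*(6 + q) (D(t, q) = (6 + 0 + q)*q = (6 + q)*q = q*(6 + q))
2*(-17) + D(-9, 11) = 2*(-17) + 11*(6 + 11) = -34 + 11*17 = -34 + 187 = 153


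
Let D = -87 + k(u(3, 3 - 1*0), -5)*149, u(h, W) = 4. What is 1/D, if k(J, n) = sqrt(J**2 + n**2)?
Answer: 87/902672 + 149*sqrt(41)/902672 ≈ 0.0011533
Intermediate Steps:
D = -87 + 149*sqrt(41) (D = -87 + sqrt(4**2 + (-5)**2)*149 = -87 + sqrt(16 + 25)*149 = -87 + sqrt(41)*149 = -87 + 149*sqrt(41) ≈ 867.07)
1/D = 1/(-87 + 149*sqrt(41))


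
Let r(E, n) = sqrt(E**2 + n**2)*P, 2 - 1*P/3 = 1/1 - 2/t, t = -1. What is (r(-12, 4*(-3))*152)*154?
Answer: -842688*sqrt(2) ≈ -1.1917e+6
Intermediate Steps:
P = -3 (P = 6 - 3*(1/1 - 2/(-1)) = 6 - 3*(1*1 - 2*(-1)) = 6 - 3*(1 + 2) = 6 - 3*3 = 6 - 9 = -3)
r(E, n) = -3*sqrt(E**2 + n**2) (r(E, n) = sqrt(E**2 + n**2)*(-3) = -3*sqrt(E**2 + n**2))
(r(-12, 4*(-3))*152)*154 = (-3*sqrt((-12)**2 + (4*(-3))**2)*152)*154 = (-3*sqrt(144 + (-12)**2)*152)*154 = (-3*sqrt(144 + 144)*152)*154 = (-36*sqrt(2)*152)*154 = -5472*sqrt(2)*154 = -842688*sqrt(2)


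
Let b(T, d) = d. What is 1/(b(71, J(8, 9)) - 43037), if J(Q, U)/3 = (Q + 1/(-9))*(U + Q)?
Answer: -3/127904 ≈ -2.3455e-5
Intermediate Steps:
J(Q, U) = 3*(-⅑ + Q)*(Q + U) (J(Q, U) = 3*((Q + 1/(-9))*(U + Q)) = 3*((Q - ⅑)*(Q + U)) = 3*((-⅑ + Q)*(Q + U)) = 3*(-⅑ + Q)*(Q + U))
1/(b(71, J(8, 9)) - 43037) = 1/((3*8² - ⅓*8 - ⅓*9 + 3*8*9) - 43037) = 1/((3*64 - 8/3 - 3 + 216) - 43037) = 1/((192 - 8/3 - 3 + 216) - 43037) = 1/(1207/3 - 43037) = 1/(-127904/3) = -3/127904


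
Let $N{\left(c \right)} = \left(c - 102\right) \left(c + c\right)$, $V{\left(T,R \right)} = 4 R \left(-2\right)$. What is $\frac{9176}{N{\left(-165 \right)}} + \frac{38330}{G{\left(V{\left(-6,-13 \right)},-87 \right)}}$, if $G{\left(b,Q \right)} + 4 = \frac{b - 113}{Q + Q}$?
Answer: $- \frac{97939382048}{10088595} \approx -9707.9$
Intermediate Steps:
$V{\left(T,R \right)} = - 8 R$
$N{\left(c \right)} = 2 c \left(-102 + c\right)$ ($N{\left(c \right)} = \left(-102 + c\right) 2 c = 2 c \left(-102 + c\right)$)
$G{\left(b,Q \right)} = -4 + \frac{-113 + b}{2 Q}$ ($G{\left(b,Q \right)} = -4 + \frac{b - 113}{Q + Q} = -4 + \frac{-113 + b}{2 Q}$)
$\frac{9176}{N{\left(-165 \right)}} + \frac{38330}{G{\left(V{\left(-6,-13 \right)},-87 \right)}} = \frac{9176}{2 \left(-165\right) \left(-102 - 165\right)} + \frac{38330}{\frac{1}{2} \frac{1}{-87} \left(-113 - -104 - -696\right)} = \frac{9176}{2 \left(-165\right) \left(-267\right)} + \frac{38330}{\frac{1}{2} \left(- \frac{1}{87}\right) \left(-113 + 104 + 696\right)} = \frac{9176}{88110} + \frac{38330}{\frac{1}{2} \left(- \frac{1}{87}\right) 687} = 9176 \cdot \frac{1}{88110} + \frac{38330}{- \frac{229}{58}} = \frac{4588}{44055} + 38330 \left(- \frac{58}{229}\right) = \frac{4588}{44055} - \frac{2223140}{229} = - \frac{97939382048}{10088595}$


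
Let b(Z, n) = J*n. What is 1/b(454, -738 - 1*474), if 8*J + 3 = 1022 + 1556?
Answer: -2/780225 ≈ -2.5634e-6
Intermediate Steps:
J = 2575/8 (J = -3/8 + (1022 + 1556)/8 = -3/8 + (1/8)*2578 = -3/8 + 1289/4 = 2575/8 ≈ 321.88)
b(Z, n) = 2575*n/8
1/b(454, -738 - 1*474) = 1/(2575*(-738 - 1*474)/8) = 1/(2575*(-738 - 474)/8) = 1/((2575/8)*(-1212)) = 1/(-780225/2) = -2/780225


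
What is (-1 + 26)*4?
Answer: 100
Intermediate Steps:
(-1 + 26)*4 = 25*4 = 100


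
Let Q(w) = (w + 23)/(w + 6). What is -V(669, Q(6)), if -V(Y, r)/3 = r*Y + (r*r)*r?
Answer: 2818133/576 ≈ 4892.6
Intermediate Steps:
Q(w) = (23 + w)/(6 + w)
V(Y, r) = -3*r³ - 3*Y*r (V(Y, r) = -3*(r*Y + (r*r)*r) = -3*(Y*r + r²*r) = -3*(Y*r + r³) = -3*(r³ + Y*r) = -3*r³ - 3*Y*r)
-V(669, Q(6)) = -(-3)*(23 + 6)/(6 + 6)*(669 + ((23 + 6)/(6 + 6))²) = -(-3)*29/12*(669 + (29/12)²) = -(-3)*(1/12)*29*(669 + ((1/12)*29)²) = -(-3)*29*(669 + (29/12)²)/12 = -(-3)*29*(669 + 841/144)/12 = -(-3)*29*97177/(12*144) = -1*(-2818133/576) = 2818133/576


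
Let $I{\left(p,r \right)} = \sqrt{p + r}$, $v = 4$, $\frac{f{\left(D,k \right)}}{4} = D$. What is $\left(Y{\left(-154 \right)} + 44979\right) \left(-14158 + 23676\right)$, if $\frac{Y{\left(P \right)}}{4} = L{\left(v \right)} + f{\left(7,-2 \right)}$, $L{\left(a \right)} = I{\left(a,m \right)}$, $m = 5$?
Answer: $429290354$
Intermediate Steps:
$f{\left(D,k \right)} = 4 D$
$L{\left(a \right)} = \sqrt{5 + a}$ ($L{\left(a \right)} = \sqrt{a + 5} = \sqrt{5 + a}$)
$Y{\left(P \right)} = 124$ ($Y{\left(P \right)} = 4 \left(\sqrt{5 + 4} + 4 \cdot 7\right) = 4 \left(\sqrt{9} + 28\right) = 4 \left(3 + 28\right) = 4 \cdot 31 = 124$)
$\left(Y{\left(-154 \right)} + 44979\right) \left(-14158 + 23676\right) = \left(124 + 44979\right) \left(-14158 + 23676\right) = 45103 \cdot 9518 = 429290354$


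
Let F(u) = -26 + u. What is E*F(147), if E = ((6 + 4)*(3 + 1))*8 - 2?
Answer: 38478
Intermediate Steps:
E = 318 (E = (10*4)*8 - 2 = 40*8 - 2 = 320 - 2 = 318)
E*F(147) = 318*(-26 + 147) = 318*121 = 38478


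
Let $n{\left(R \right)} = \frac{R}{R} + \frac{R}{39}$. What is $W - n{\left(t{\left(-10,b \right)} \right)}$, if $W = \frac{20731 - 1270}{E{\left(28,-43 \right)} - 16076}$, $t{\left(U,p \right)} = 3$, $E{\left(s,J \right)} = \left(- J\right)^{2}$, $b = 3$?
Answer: $- \frac{452171}{184951} \approx -2.4448$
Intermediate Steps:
$E{\left(s,J \right)} = J^{2}$
$W = - \frac{19461}{14227}$ ($W = \frac{20731 - 1270}{\left(-43\right)^{2} - 16076} = \frac{19461}{1849 - 16076} = \frac{19461}{-14227} = 19461 \left(- \frac{1}{14227}\right) = - \frac{19461}{14227} \approx -1.3679$)
$n{\left(R \right)} = 1 + \frac{R}{39}$ ($n{\left(R \right)} = 1 + R \frac{1}{39} = 1 + \frac{R}{39}$)
$W - n{\left(t{\left(-10,b \right)} \right)} = - \frac{19461}{14227} - \left(1 + \frac{1}{39} \cdot 3\right) = - \frac{19461}{14227} - \left(1 + \frac{1}{13}\right) = - \frac{19461}{14227} - \frac{14}{13} = - \frac{452171}{184951}$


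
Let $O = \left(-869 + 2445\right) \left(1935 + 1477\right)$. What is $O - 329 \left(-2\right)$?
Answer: $5377970$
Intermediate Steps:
$O = 5377312$ ($O = 1576 \cdot 3412 = 5377312$)
$O - 329 \left(-2\right) = 5377312 - 329 \left(-2\right) = 5377312 - -658 = 5377312 + 658 = 5377970$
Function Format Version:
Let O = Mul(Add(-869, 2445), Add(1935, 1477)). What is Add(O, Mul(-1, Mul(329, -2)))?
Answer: 5377970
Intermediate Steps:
O = 5377312 (O = Mul(1576, 3412) = 5377312)
Add(O, Mul(-1, Mul(329, -2))) = Add(5377312, Mul(-1, Mul(329, -2))) = Add(5377312, Mul(-1, -658)) = Add(5377312, 658) = 5377970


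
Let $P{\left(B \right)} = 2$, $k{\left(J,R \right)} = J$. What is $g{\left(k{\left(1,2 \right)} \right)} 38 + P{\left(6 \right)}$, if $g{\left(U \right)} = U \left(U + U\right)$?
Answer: $78$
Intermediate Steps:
$g{\left(U \right)} = 2 U^{2}$ ($g{\left(U \right)} = U 2 U = 2 U^{2}$)
$g{\left(k{\left(1,2 \right)} \right)} 38 + P{\left(6 \right)} = 2 \cdot 1^{2} \cdot 38 + 2 = 2 \cdot 1 \cdot 38 + 2 = 2 \cdot 38 + 2 = 76 + 2 = 78$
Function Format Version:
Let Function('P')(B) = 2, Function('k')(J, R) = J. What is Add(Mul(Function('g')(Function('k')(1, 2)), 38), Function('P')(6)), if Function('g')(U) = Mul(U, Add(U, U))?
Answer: 78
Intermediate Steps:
Function('g')(U) = Mul(2, Pow(U, 2)) (Function('g')(U) = Mul(U, Mul(2, U)) = Mul(2, Pow(U, 2)))
Add(Mul(Function('g')(Function('k')(1, 2)), 38), Function('P')(6)) = Add(Mul(Mul(2, Pow(1, 2)), 38), 2) = Add(Mul(Mul(2, 1), 38), 2) = Add(Mul(2, 38), 2) = Add(76, 2) = 78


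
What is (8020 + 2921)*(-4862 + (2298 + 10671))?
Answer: 88698687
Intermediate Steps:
(8020 + 2921)*(-4862 + (2298 + 10671)) = 10941*(-4862 + 12969) = 10941*8107 = 88698687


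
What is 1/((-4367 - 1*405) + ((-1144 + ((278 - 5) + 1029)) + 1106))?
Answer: -1/3508 ≈ -0.00028506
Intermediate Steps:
1/((-4367 - 1*405) + ((-1144 + ((278 - 5) + 1029)) + 1106)) = 1/((-4367 - 405) + ((-1144 + (273 + 1029)) + 1106)) = 1/(-4772 + ((-1144 + 1302) + 1106)) = 1/(-4772 + (158 + 1106)) = 1/(-4772 + 1264) = 1/(-3508) = -1/3508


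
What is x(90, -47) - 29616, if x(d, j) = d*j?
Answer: -33846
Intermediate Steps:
x(90, -47) - 29616 = 90*(-47) - 29616 = -4230 - 29616 = -33846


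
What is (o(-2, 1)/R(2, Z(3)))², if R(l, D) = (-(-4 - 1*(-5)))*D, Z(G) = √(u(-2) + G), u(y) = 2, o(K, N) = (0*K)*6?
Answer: 0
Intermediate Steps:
o(K, N) = 0 (o(K, N) = 0*6 = 0)
Z(G) = √(2 + G)
R(l, D) = -D (R(l, D) = (-(-4 + 5))*D = (-1*1)*D = -D)
(o(-2, 1)/R(2, Z(3)))² = (0/((-√(2 + 3))))² = (0/((-√5)))² = (0*(-√5/5))² = 0² = 0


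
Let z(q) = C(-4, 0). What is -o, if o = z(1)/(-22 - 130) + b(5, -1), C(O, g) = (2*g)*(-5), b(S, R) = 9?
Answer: -9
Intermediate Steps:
C(O, g) = -10*g
z(q) = 0 (z(q) = -10*0 = 0)
o = 9 (o = 0/(-22 - 130) + 9 = 0/(-152) + 9 = -1/152*0 + 9 = 0 + 9 = 9)
-o = -1*9 = -9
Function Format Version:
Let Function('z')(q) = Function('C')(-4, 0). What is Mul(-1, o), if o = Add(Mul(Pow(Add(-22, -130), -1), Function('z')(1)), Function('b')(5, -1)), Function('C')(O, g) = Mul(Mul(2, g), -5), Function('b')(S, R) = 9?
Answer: -9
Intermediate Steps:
Function('C')(O, g) = Mul(-10, g)
Function('z')(q) = 0 (Function('z')(q) = Mul(-10, 0) = 0)
o = 9 (o = Add(Mul(Pow(Add(-22, -130), -1), 0), 9) = Add(Mul(Pow(-152, -1), 0), 9) = Add(Mul(Rational(-1, 152), 0), 9) = Add(0, 9) = 9)
Mul(-1, o) = Mul(-1, 9) = -9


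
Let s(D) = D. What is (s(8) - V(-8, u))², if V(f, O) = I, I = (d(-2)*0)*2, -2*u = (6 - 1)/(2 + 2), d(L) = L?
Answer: 64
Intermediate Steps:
u = -5/8 (u = -(6 - 1)/(2*(2 + 2)) = -5/(2*4) = -½*5/4 = -5/8 ≈ -0.62500)
I = 0 (I = -2*0*2 = 0*2 = 0)
V(f, O) = 0
(s(8) - V(-8, u))² = (8 - 1*0)² = (8 + 0)² = 8² = 64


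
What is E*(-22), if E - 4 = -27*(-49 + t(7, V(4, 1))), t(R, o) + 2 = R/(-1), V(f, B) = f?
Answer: -34540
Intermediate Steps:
t(R, o) = -2 - R (t(R, o) = -2 + R/(-1) = -2 + R*(-1) = -2 - R)
E = 1570 (E = 4 - 27*(-49 + (-2 - 1*7)) = 4 - 27*(-49 + (-2 - 7)) = 4 - 27*(-49 - 9) = 4 - 27*(-58) = 4 + 1566 = 1570)
E*(-22) = 1570*(-22) = -34540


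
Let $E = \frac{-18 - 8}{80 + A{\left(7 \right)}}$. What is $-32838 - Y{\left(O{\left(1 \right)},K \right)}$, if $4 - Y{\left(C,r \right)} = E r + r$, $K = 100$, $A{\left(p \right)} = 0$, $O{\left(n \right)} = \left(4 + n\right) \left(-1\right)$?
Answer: $- \frac{65549}{2} \approx -32775.0$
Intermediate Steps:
$O{\left(n \right)} = -4 - n$
$E = - \frac{13}{40}$ ($E = \frac{-18 - 8}{80 + 0} = - \frac{26}{80} = \left(-26\right) \frac{1}{80} = - \frac{13}{40} \approx -0.325$)
$Y{\left(C,r \right)} = 4 - \frac{27 r}{40}$ ($Y{\left(C,r \right)} = 4 - \left(- \frac{13 r}{40} + r\right) = 4 - \frac{27 r}{40}$)
$-32838 - Y{\left(O{\left(1 \right)},K \right)} = -32838 - \left(4 - \frac{135}{2}\right) = -32838 - - \frac{127}{2} = -32838 + \frac{127}{2} = - \frac{65549}{2}$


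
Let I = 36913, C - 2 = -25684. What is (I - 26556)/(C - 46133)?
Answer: -10357/71815 ≈ -0.14422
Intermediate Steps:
C = -25682 (C = 2 - 25684 = -25682)
(I - 26556)/(C - 46133) = (36913 - 26556)/(-25682 - 46133) = 10357/(-71815) = 10357*(-1/71815) = -10357/71815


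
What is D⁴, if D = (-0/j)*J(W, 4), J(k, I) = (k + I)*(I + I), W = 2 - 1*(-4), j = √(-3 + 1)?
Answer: 0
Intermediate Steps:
j = I*√2 (j = √(-2) = I*√2 ≈ 1.4142*I)
W = 6 (W = 2 + 4 = 6)
J(k, I) = 2*I*(I + k) (J(k, I) = (I + k)*(2*I) = 2*I*(I + k))
D = 0 (D = (-0/(I*√2))*(2*4*(4 + 6)) = (-0*(-I*√2/2))*(2*4*10) = -2*0*80 = 0*80 = 0)
D⁴ = 0⁴ = 0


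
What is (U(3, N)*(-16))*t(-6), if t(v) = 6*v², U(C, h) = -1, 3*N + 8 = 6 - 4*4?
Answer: 3456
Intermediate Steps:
N = -6 (N = -8/3 + (6 - 4*4)/3 = -8/3 + (6 - 16)/3 = -8/3 + (⅓)*(-10) = -8/3 - 10/3 = -6)
(U(3, N)*(-16))*t(-6) = (-1*(-16))*(6*(-6)²) = 16*(6*36) = 16*216 = 3456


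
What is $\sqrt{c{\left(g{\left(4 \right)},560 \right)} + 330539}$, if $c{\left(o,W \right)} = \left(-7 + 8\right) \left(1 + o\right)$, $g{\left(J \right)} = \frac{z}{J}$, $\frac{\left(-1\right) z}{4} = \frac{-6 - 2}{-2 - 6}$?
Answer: $\sqrt{330539} \approx 574.92$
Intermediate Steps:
$z = -4$ ($z = - 4 \frac{-6 - 2}{-2 - 6} = - 4 \left(- \frac{8}{-8}\right) = - 4 \left(\left(-8\right) \left(- \frac{1}{8}\right)\right) = \left(-4\right) 1 = -4$)
$g{\left(J \right)} = - \frac{4}{J}$
$c{\left(o,W \right)} = 1 + o$ ($c{\left(o,W \right)} = 1 \left(1 + o\right) = 1 + o$)
$\sqrt{c{\left(g{\left(4 \right)},560 \right)} + 330539} = \sqrt{\left(1 - \frac{4}{4}\right) + 330539} = \sqrt{\left(1 - 1\right) + 330539} = \sqrt{0 + 330539} = \sqrt{330539}$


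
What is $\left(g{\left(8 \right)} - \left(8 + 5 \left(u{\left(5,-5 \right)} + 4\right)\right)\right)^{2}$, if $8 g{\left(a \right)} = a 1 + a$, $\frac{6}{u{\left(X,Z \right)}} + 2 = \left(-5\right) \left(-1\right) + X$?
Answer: $\frac{14161}{16} \approx 885.06$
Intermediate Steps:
$u{\left(X,Z \right)} = \frac{6}{3 + X}$ ($u{\left(X,Z \right)} = \frac{6}{-2 + \left(\left(-5\right) \left(-1\right) + X\right)} = \frac{6}{-2 + \left(5 + X\right)} = \frac{6}{3 + X}$)
$g{\left(a \right)} = \frac{a}{4}$ ($g{\left(a \right)} = \frac{a 1 + a}{8} = \frac{a + a}{8} = \frac{2 a}{8} = \frac{a}{4}$)
$\left(g{\left(8 \right)} - \left(8 + 5 \left(u{\left(5,-5 \right)} + 4\right)\right)\right)^{2} = \left(\frac{1}{4} \cdot 8 - \left(8 + 5 \left(\frac{6}{3 + 5} + 4\right)\right)\right)^{2} = \left(2 - \left(8 + 5 \left(\frac{6}{8} + 4\right)\right)\right)^{2} = \left(2 - \left(8 + 5 \left(6 \cdot \frac{1}{8} + 4\right)\right)\right)^{2} = \left(2 - \left(8 + 5 \left(\frac{3}{4} + 4\right)\right)\right)^{2} = \left(2 - \frac{127}{4}\right)^{2} = \left(- \frac{119}{4}\right)^{2} = \frac{14161}{16}$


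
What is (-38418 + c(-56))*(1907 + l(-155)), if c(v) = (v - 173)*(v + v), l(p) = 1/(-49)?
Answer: -1193254340/49 ≈ -2.4352e+7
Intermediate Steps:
l(p) = -1/49
c(v) = 2*v*(-173 + v) (c(v) = (-173 + v)*(2*v) = 2*v*(-173 + v))
(-38418 + c(-56))*(1907 + l(-155)) = (-38418 + 2*(-56)*(-173 - 56))*(1907 - 1/49) = (-38418 + 2*(-56)*(-229))*(93442/49) = (-38418 + 25648)*(93442/49) = -12770*93442/49 = -1193254340/49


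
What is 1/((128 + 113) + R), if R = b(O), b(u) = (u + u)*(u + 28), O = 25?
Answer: 1/2891 ≈ 0.00034590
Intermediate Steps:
b(u) = 2*u*(28 + u) (b(u) = (2*u)*(28 + u) = 2*u*(28 + u))
R = 2650 (R = 2*25*(28 + 25) = 2*25*53 = 2650)
1/((128 + 113) + R) = 1/((128 + 113) + 2650) = 1/(241 + 2650) = 1/2891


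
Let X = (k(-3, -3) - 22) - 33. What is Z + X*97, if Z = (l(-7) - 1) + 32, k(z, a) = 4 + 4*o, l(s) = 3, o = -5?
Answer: -6853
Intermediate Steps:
k(z, a) = -16 (k(z, a) = 4 + 4*(-5) = 4 - 20 = -16)
Z = 34 (Z = (3 - 1) + 32 = 2 + 32 = 34)
X = -71 (X = (-16 - 22) - 33 = -38 - 33 = -71)
Z + X*97 = 34 - 71*97 = 34 - 6887 = -6853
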